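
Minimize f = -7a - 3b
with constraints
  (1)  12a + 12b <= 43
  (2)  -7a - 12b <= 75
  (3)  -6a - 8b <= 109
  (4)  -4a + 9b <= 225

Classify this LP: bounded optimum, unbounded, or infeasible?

Corner points and f = -7a - 3b:
  (118/5, -1201/60) → f = -2103/20
  (-771/52, 718/39) → f = 2525/52
  (-1125/37, 425/37) → f = 6600/37
The feasible region has finitely many vertices and no improving ray; the minimum is -2103/20 at (118/5, -1201/60).

bounded optimum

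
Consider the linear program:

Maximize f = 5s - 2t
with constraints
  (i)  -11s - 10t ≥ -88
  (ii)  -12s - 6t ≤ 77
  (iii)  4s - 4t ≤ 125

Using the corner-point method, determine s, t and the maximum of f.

Feasible corners and f = 5s - 2t:
  (-649/27, 1903/54) → f = -572/3
  (267/14, -341/28) → f = 838/7
  (221/36, -226/9) → f = 971/12

The optimum lies where -11s - 10t = -88 and 4s - 4t = 125.
Solving simultaneously gives s = 267/14, t = -341/28.

s = 267/14, t = -341/28, maximum f = 838/7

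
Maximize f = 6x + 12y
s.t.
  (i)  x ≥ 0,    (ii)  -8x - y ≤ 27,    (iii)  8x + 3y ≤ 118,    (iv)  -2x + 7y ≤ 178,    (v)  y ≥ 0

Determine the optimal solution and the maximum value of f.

x = 146/31, y = 830/31, maximum f = 10836/31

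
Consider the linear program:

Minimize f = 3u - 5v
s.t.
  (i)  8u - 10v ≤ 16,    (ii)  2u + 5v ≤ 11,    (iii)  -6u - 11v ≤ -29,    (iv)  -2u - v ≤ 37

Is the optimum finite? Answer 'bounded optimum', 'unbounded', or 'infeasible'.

Corner points and f = 3u - 5v:
  (19/6, 14/15) → f = 29/6
  (233/74, 34/37) → f = 359/74
  (3, 1) → f = 4
The feasible region has finitely many vertices and no improving ray; the minimum is 4 at (3, 1).

bounded optimum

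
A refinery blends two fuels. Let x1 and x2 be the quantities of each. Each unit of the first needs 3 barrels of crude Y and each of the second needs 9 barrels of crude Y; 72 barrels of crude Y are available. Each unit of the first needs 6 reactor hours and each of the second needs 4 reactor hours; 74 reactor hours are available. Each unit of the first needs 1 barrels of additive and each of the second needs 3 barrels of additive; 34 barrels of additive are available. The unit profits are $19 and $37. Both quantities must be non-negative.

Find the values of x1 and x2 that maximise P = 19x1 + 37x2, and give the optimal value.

Feasible corners and P = 19x1 + 37x2:
  (0, 0) → P = 0
  (0, 8) → P = 296
  (37/3, 0) → P = 703/3
  (9, 5) → P = 356

x1 = 9, x2 = 5, maximum P = 356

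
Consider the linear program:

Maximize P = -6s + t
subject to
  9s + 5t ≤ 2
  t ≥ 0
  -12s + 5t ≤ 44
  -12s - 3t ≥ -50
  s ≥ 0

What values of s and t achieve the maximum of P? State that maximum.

Vertices and P = -6s + t:
  (2/9, 0) → P = -4/3
  (0, 2/5) → P = 2/5
  (0, 0) → P = 0

The optimum lies where 9s + 5t = 2 and s = 0.
Solving simultaneously gives s = 0, t = 2/5.

s = 0, t = 2/5, maximum P = 2/5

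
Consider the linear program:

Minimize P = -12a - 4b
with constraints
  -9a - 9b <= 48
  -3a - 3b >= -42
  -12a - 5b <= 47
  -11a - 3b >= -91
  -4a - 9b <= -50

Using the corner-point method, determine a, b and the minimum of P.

a = 49/8, b = 63/8, minimum P = -105

Vertices and P = -12a - 4b:
  (-117/7, 215/7) → P = 544/7
  (49/8, 63/8) → P = -105
  (-673/88, 197/22) → P = 1231/22
  (223/29, 62/29) → P = -2924/29

The binding constraints are -3a - 3b = -42 and -11a - 3b = -91.
Solving simultaneously gives a = 49/8, b = 63/8.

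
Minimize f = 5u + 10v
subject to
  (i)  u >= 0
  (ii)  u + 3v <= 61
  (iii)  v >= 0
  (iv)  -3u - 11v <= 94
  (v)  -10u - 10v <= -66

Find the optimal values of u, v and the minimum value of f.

Extreme points and f = 5u + 10v:
  (0, 61/3) → f = 610/3
  (0, 33/5) → f = 66
  (61, 0) → f = 305
  (33/5, 0) → f = 33

u = 33/5, v = 0, minimum f = 33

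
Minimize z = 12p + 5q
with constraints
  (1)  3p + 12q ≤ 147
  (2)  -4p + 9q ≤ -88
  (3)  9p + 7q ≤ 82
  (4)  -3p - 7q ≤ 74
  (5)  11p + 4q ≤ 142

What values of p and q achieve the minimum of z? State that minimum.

p = -10/11, q = -112/11, minimum z = -680/11

At the optimal vertex, -4p + 9q = -88 and -3p - 7q = 74.
Solving simultaneously gives p = -10/11, q = -112/11.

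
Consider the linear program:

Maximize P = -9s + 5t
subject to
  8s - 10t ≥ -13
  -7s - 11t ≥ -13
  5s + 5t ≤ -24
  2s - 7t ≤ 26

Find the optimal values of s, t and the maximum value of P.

s = -39/4, t = -13/2, maximum P = 221/4

Vertices and P = -9s + 5t:
  (-61/18, -127/90) → P = 211/9
  (-39/4, -13/2) → P = 221/4
  (-38/45, -178/45) → P = -548/45

The optimum lies where 8s - 10t = -13 and 2s - 7t = 26.
Solving simultaneously gives s = -39/4, t = -13/2.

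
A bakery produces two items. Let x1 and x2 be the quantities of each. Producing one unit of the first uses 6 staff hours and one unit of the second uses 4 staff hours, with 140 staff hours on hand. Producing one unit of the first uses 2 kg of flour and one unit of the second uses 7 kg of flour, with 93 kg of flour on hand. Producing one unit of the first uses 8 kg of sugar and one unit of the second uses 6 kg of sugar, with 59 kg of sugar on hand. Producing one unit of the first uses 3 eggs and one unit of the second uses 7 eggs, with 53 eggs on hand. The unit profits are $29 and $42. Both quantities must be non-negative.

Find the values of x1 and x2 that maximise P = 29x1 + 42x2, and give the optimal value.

x1 = 5/2, x2 = 13/2, maximum P = 691/2

Vertices and P = 29x1 + 42x2:
  (0, 0) → P = 0
  (0, 53/7) → P = 318
  (59/8, 0) → P = 1711/8
  (5/2, 13/2) → P = 691/2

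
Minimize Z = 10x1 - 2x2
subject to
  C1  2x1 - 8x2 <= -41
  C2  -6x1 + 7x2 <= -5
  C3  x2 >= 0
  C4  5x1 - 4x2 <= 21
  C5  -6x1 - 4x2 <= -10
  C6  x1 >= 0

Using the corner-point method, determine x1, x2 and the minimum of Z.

Corner points and Z = 10x1 - 2x2:
  (327/34, 128/17) → Z = 1379/17
  (83/8, 247/32) → Z = 1413/16
  (127/11, 101/11) → Z = 1068/11

x1 = 327/34, x2 = 128/17, minimum Z = 1379/17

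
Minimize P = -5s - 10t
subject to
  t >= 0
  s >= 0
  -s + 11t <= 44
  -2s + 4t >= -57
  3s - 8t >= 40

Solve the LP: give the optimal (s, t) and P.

s = 803/18, t = 145/18, minimum P = -5465/18

Feasible corners and P = -5s - 10t:
  (57/2, 0) → P = -285/2
  (40/3, 0) → P = -200/3
  (803/18, 145/18) → P = -5465/18
  (792/25, 172/25) → P = -1136/5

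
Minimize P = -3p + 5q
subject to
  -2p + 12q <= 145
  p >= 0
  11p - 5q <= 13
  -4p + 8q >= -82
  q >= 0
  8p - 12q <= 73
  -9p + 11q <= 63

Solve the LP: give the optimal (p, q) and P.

Corner points and P = -3p + 5q:
  (0, 0) → P = 0
  (0, 63/11) → P = 315/11
  (13/11, 0) → P = -39/11
  (229/38, 405/38) → P = 669/19

At the optimal vertex, 11p - 5q = 13 and q = 0.
Solving simultaneously gives p = 13/11, q = 0.

p = 13/11, q = 0, minimum P = -39/11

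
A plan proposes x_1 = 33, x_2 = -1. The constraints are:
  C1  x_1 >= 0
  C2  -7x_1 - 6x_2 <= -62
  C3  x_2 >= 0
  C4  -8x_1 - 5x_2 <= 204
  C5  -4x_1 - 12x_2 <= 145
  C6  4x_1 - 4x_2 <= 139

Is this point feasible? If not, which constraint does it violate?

Constraint C3: x_2 = -1, which is not ≥ 0. All other constraints are satisfied.

not feasible — violates C3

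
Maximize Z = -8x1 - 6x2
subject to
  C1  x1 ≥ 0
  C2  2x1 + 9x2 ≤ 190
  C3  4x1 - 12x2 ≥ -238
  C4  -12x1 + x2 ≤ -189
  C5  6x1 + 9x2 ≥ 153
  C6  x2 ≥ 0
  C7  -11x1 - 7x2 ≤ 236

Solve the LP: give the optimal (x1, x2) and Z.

x1 = 309/19, x2 = 117/19, maximum Z = -3174/19

Corner points and Z = -8x1 - 6x2:
  (1891/110, 951/55) → Z = -2654/11
  (95, 0) → Z = -760
  (309/19, 117/19) → Z = -3174/19
  (51/2, 0) → Z = -204

The binding constraints are -12x1 + x2 = -189 and 6x1 + 9x2 = 153.
Solving simultaneously gives x1 = 309/19, x2 = 117/19.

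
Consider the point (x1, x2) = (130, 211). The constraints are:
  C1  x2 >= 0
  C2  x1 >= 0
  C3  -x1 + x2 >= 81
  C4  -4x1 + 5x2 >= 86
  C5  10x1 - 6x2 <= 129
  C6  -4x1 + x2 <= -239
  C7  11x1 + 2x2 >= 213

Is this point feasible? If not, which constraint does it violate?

C1: 211 ≥ 0 ✓
C2: 130 ≥ 0 ✓
C3: 81 ≥ 81 ✓
C4: 535 ≥ 86 ✓
C5: 34 ≤ 129 ✓
C6: -309 ≤ -239 ✓
C7: 1852 ≥ 213 ✓

feasible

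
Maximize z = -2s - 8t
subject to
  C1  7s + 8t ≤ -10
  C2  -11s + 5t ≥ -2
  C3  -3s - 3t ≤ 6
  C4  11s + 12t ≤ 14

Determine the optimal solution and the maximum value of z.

s = -1/2, t = -3/2, maximum z = 13

Corner points and z = -2s - 8t:
  (-34/123, -124/123) → z = 1060/123
  (-6, 4) → z = -20
  (-1/2, -3/2) → z = 13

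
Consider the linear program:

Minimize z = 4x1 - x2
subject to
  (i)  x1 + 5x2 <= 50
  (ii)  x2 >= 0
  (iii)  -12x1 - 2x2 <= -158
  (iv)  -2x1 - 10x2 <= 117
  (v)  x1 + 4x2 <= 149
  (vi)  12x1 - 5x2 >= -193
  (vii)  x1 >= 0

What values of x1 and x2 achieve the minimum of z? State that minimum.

The optimum lies where x1 + 5x2 = 50 and -12x1 - 2x2 = -158.
Solving simultaneously gives x1 = 345/29, x2 = 221/29.

x1 = 345/29, x2 = 221/29, minimum z = 1159/29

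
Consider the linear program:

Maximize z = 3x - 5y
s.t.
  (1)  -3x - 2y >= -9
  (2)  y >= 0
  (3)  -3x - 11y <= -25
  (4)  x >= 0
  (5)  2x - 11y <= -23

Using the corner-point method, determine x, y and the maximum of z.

x = 53/37, y = 87/37, maximum z = -276/37

Feasible corners and z = 3x - 5y:
  (0, 9/2) → z = -45/2
  (53/37, 87/37) → z = -276/37
  (0, 25/11) → z = -125/11
  (2/5, 119/55) → z = -529/55

The optimum lies where -3x - 2y = -9 and 2x - 11y = -23.
Solving simultaneously gives x = 53/37, y = 87/37.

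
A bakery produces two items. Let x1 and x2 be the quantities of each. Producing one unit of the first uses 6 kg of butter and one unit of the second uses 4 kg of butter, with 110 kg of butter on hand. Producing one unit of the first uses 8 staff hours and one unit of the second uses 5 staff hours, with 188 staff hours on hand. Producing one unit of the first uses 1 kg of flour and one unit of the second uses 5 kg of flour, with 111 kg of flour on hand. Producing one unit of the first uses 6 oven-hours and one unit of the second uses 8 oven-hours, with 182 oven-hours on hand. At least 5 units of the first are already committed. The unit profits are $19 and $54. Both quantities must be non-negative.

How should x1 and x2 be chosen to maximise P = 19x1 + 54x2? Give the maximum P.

x1 = 5, x2 = 19, maximum P = 1121

Vertices and P = 19x1 + 54x2:
  (55/3, 0) → P = 1045/3
  (5, 0) → P = 95
  (19/3, 18) → P = 3277/3
  (5, 19) → P = 1121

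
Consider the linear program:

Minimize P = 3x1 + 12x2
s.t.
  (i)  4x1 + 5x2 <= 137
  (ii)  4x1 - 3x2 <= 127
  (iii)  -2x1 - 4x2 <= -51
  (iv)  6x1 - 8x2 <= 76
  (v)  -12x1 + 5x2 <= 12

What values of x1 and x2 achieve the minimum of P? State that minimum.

Extreme points and P = 3x1 + 12x2:
  (738/31, 259/31) → P = 5322/31
  (125/16, 423/20) → P = 22179/80
  (89/5, 77/20) → P = 498/5
  (207/58, 318/29) → P = 8253/58

The optimum lies where -2x1 - 4x2 = -51 and 6x1 - 8x2 = 76.
Solving simultaneously gives x1 = 89/5, x2 = 77/20.

x1 = 89/5, x2 = 77/20, minimum P = 498/5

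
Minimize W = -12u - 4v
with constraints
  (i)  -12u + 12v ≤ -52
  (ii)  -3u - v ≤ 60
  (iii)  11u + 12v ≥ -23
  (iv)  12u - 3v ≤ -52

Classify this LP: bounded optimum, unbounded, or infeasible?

The boundaries -12u + 12v = -52 and -3u - v = 60 meet at (-167/12, -73/4), but that point violates 11u + 12v ≥ -23. Every candidate vertex is excluded by some other constraint, so the feasible region is empty.

infeasible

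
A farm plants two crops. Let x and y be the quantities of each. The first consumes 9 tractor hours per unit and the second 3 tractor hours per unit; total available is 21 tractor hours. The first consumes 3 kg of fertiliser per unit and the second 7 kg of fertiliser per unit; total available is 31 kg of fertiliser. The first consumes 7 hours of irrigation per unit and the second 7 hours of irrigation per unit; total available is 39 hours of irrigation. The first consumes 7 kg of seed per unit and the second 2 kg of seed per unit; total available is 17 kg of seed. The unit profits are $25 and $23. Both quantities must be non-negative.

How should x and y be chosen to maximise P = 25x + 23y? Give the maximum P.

Extreme points and P = 25x + 23y:
  (0, 0) → P = 0
  (0, 31/7) → P = 713/7
  (7/3, 0) → P = 175/3
  (1, 4) → P = 117

x = 1, y = 4, maximum P = 117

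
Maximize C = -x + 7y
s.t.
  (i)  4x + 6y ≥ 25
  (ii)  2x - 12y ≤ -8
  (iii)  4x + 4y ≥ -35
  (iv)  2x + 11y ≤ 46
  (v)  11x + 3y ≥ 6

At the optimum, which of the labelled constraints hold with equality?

Feasible corners and C = -x + 7y:
  (21/5, 41/30) → C = 161/30
  (-1/32, 67/16) → C = 939/32
  (232/23, 54/23) → C = 146/23

The maximum is at (-1/32, 67/16). Substituting into each constraint, equality holds for (i) and (iv); the remaining constraints have slack.

(i) and (iv)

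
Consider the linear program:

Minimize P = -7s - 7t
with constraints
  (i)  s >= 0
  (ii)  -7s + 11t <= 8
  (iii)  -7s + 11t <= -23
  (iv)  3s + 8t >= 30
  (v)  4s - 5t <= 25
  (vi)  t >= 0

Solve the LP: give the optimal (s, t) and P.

s = 160/9, t = 83/9, minimum P = -189

Vertices and P = -7s - 7t:
  (514/89, 141/89) → P = -4585/89
  (160/9, 83/9) → P = -189
  (350/47, 45/47) → P = -2765/47

At the optimal vertex, -7s + 11t = -23 and 4s - 5t = 25.
Solving simultaneously gives s = 160/9, t = 83/9.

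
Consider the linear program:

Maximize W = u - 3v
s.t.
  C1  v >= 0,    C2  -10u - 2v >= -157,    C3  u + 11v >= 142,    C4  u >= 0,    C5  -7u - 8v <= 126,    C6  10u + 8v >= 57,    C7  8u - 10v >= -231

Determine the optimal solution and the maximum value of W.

Vertices and W = u - 3v:
  (481/36, 421/36) → W = -391/18
  (277/29, 1783/58) → W = -4795/58
  (0, 142/11) → W = -426/11
  (0, 231/10) → W = -693/10

u = 481/36, v = 421/36, maximum W = -391/18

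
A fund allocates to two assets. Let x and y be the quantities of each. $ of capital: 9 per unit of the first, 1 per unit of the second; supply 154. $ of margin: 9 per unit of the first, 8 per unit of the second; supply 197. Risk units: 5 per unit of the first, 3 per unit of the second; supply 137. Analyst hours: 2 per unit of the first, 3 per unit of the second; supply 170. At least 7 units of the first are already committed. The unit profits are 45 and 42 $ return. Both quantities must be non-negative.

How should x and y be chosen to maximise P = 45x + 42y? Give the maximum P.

Corner points and P = 45x + 42y:
  (154/9, 0) → P = 770
  (7, 0) → P = 315
  (115/7, 43/7) → P = 6981/7
  (7, 67/4) → P = 2037/2

The binding constraints are 9x + 8y = 197 and x = 7.
Solving simultaneously gives x = 7, y = 67/4.

x = 7, y = 67/4, maximum P = 2037/2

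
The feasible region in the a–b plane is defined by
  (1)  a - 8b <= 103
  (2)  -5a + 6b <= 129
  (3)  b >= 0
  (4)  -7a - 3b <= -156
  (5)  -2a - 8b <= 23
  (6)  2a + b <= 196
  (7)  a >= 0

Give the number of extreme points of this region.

4

Pairwise boundary intersections that survive every other constraint:
  (183/19, 561/19)
  (1047/17, 1238/17)
  (156/7, 0)
  (98, 0)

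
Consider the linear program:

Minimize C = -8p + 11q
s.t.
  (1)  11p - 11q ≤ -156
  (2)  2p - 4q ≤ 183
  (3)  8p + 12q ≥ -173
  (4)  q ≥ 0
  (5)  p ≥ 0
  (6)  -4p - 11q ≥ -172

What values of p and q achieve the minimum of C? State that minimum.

Extreme points and C = -8p + 11q:
  (0, 156/11) → C = 156
  (16/15, 2516/165) → C = 796/5
  (0, 172/11) → C = 172

The optimum lies where 11p - 11q = -156 and p = 0.
Solving simultaneously gives p = 0, q = 156/11.

p = 0, q = 156/11, minimum C = 156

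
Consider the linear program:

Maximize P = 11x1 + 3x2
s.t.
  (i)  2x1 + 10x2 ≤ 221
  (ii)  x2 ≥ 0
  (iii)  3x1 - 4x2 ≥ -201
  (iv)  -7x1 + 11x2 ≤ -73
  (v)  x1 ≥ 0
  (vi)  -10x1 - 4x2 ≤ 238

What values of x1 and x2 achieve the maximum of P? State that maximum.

x1 = 221/2, x2 = 0, maximum P = 2431/2

At the optimal vertex, 2x1 + 10x2 = 221 and x2 = 0.
Solving simultaneously gives x1 = 221/2, x2 = 0.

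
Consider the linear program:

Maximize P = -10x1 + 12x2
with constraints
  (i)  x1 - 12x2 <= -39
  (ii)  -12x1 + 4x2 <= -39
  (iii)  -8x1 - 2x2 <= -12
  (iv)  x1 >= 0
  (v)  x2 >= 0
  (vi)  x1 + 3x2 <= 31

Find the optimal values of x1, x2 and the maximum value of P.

Extreme points and P = -10x1 + 12x2:
  (156/35, 507/140) → P = -39/35
  (17, 14/3) → P = -114
  (241/40, 333/40) → P = 793/20

The optimum lies where -12x1 + 4x2 = -39 and x1 + 3x2 = 31.
Solving simultaneously gives x1 = 241/40, x2 = 333/40.

x1 = 241/40, x2 = 333/40, maximum P = 793/20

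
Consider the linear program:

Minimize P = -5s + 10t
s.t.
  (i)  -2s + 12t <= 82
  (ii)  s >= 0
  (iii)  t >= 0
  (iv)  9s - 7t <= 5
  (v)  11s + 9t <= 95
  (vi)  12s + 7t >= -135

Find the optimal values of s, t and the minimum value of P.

s = 5/9, t = 0, minimum P = -25/9

Corner points and P = -5s + 10t:
  (0, 41/6) → P = 205/3
  (67/25, 182/25) → P = 297/5
  (0, 0) → P = 0
  (5/9, 0) → P = -25/9
  (355/79, 400/79) → P = 2225/79

At the optimal vertex, t = 0 and 9s - 7t = 5.
Solving simultaneously gives s = 5/9, t = 0.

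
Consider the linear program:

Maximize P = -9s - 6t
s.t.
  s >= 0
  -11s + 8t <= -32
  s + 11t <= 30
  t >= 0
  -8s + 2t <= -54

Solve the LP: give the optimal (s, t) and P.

s = 27/4, t = 0, maximum P = -243/4

Corner points and P = -9s - 6t:
  (30, 0) → P = -270
  (109/15, 31/15) → P = -389/5
  (27/4, 0) → P = -243/4

The binding constraints are t = 0 and -8s + 2t = -54.
Solving simultaneously gives s = 27/4, t = 0.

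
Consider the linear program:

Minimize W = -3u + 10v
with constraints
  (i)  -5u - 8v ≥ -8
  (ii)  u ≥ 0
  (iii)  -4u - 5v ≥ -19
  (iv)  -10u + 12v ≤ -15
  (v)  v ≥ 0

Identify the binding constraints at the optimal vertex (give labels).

Vertices and W = -3u + 10v:
  (54/35, 1/28) → W = -299/70
  (8/5, 0) → W = -24/5
  (3/2, 0) → W = -9/2

The minimum is at (8/5, 0). Substituting into each constraint, equality holds for (i) and (v); the remaining constraints have slack.

(i) and (v)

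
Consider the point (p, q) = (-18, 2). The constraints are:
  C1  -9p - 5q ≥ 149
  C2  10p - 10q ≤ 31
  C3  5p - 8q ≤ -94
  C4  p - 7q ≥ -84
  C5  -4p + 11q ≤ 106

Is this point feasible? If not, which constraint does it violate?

feasible

C1: 152 ≥ 149 ✓
C2: -200 ≤ 31 ✓
C3: -106 ≤ -94 ✓
C4: -32 ≥ -84 ✓
C5: 94 ≤ 106 ✓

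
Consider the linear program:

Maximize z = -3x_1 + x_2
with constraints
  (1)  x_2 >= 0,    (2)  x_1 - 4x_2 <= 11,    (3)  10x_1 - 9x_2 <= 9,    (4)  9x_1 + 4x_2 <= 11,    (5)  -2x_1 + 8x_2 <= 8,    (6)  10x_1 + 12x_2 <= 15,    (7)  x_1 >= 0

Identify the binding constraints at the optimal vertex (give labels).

Extreme points and z = -3x_1 + x_2:
  (9/10, 0) → z = -27/10
  (0, 0) → z = 0
  (135/121, 29/121) → z = -376/121
  (18/17, 25/68) → z = -191/68
  (3/13, 55/52) → z = 19/52
  (0, 1) → z = 1

The maximum is at (0, 1). Substituting into each constraint, equality holds for (5) and (7); the remaining constraints have slack.

(5) and (7)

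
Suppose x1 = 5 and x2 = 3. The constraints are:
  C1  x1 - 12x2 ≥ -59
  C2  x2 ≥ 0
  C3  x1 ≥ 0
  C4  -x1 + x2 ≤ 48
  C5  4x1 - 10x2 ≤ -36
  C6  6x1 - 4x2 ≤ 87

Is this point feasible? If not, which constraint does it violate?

Constraint C5: 4x1 - 10x2 = -10, which is not ≤ -36. All other constraints are satisfied.

not feasible — violates C5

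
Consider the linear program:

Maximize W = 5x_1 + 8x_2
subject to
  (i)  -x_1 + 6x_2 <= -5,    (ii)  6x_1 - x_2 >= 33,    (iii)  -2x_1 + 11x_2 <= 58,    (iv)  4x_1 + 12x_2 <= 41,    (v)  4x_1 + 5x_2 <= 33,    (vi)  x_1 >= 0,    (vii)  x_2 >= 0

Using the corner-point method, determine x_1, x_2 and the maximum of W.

x_1 = 223/29, x_2 = 13/29, maximum W = 1219/29

Feasible corners and W = 5x_1 + 8x_2:
  (193/35, 3/35) → W = 989/35
  (223/29, 13/29) → W = 1219/29
  (11/2, 0) → W = 55/2
  (33/4, 0) → W = 165/4

The optimum lies where -x_1 + 6x_2 = -5 and 4x_1 + 5x_2 = 33.
Solving simultaneously gives x_1 = 223/29, x_2 = 13/29.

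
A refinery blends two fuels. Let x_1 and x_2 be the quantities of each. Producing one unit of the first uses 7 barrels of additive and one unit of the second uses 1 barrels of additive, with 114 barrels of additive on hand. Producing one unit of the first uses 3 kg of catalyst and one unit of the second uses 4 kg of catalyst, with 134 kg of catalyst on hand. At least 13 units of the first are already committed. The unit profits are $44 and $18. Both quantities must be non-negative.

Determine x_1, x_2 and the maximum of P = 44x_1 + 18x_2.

x_1 = 13, x_2 = 23, maximum P = 986

Vertices and P = 44x_1 + 18x_2:
  (114/7, 0) → P = 5016/7
  (13, 0) → P = 572
  (13, 23) → P = 986

The binding constraints are 7x_1 + x_2 = 114 and x_1 = 13.
Solving simultaneously gives x_1 = 13, x_2 = 23.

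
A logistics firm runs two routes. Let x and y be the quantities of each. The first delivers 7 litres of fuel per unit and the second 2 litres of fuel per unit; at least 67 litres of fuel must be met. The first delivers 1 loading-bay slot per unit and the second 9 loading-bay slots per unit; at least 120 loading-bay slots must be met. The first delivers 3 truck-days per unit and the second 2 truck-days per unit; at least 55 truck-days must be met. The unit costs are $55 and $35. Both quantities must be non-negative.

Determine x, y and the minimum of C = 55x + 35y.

x = 3, y = 23, minimum C = 970

Feasible corners and C = 55x + 35y:
  (0, 67/2) → C = 2345/2
  (120, 0) → C = 6600
  (3, 23) → C = 970
  (51/5, 61/5) → C = 988
The feasible region is unbounded (it extends along (0, 1), (1, 0)), but C strictly increases along every unbounded feasible direction, so there is no improving ray and the minimum is attained at a vertex.

At the optimal vertex, 7x + 2y = 67 and 3x + 2y = 55.
Solving simultaneously gives x = 3, y = 23.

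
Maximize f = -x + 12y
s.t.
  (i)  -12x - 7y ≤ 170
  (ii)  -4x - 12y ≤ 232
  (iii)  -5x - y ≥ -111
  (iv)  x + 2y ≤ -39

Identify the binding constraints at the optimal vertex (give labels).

Vertices and f = -x + 12y:
  (-104/29, -526/29) → f = -6208/29
  (-67/17, -298/17) → f = -3509/17
  (-1, -19) → f = -227

The maximum is at (-67/17, -298/17). Substituting into each constraint, equality holds for (i) and (iv); the remaining constraints have slack.

(i) and (iv)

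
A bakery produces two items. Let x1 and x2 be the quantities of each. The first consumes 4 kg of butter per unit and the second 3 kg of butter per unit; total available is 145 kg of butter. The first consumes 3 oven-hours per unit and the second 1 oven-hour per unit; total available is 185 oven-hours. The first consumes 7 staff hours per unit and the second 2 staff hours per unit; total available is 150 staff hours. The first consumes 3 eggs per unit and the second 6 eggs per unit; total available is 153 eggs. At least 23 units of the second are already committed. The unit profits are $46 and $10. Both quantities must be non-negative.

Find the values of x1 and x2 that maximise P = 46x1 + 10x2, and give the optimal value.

x1 = 5, x2 = 23, maximum P = 460

Vertices and P = 46x1 + 10x2:
  (0, 51/2) → P = 255
  (0, 23) → P = 230
  (5, 23) → P = 460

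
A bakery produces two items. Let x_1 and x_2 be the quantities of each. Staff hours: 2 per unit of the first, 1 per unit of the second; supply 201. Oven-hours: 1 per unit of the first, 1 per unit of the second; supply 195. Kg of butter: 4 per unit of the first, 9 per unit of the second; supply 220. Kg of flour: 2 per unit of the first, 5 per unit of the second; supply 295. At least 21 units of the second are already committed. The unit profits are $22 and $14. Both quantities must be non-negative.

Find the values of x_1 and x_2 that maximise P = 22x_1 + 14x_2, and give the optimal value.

x_1 = 31/4, x_2 = 21, maximum P = 929/2

Extreme points and P = 22x_1 + 14x_2:
  (0, 220/9) → P = 3080/9
  (0, 21) → P = 294
  (31/4, 21) → P = 929/2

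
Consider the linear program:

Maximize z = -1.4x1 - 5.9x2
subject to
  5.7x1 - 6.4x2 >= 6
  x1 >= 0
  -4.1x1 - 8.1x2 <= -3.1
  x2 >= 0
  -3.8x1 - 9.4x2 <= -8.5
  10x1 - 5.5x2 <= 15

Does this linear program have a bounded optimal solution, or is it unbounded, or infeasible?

bounded optimum

Vertices and z = -1.4x1 - 5.9x2:
  (1108/779, 27/82) → z = -61291/15580
  (1260/653, 510/653) → z = -4773/653
  (3755/2298, 280/1149) → z = -8561/2298
The feasible region has finitely many vertices and no improving ray; the maximum is -8561/2298 at (3755/2298, 280/1149).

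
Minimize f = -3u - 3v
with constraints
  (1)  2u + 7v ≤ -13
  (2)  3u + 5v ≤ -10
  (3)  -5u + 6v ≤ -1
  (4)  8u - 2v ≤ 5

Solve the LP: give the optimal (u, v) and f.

u = 5/46, v = -95/46, minimum f = 135/23

Corner points and f = -3u - 3v:
  (-5/11, -19/11) → f = 72/11
  (-71/47, -67/47) → f = 414/47
  (5/46, -95/46) → f = 135/23
The feasible region is unbounded (it extends along (-6, -5), (-1, -4)), but f strictly increases along every unbounded feasible direction, so there is no improving ray and the minimum is attained at a vertex.

The binding constraints are 3u + 5v = -10 and 8u - 2v = 5.
Solving simultaneously gives u = 5/46, v = -95/46.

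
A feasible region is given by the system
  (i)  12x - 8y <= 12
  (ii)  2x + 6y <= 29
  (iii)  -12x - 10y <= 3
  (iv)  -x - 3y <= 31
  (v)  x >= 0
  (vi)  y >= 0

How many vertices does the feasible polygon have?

Of the 14 pairwise boundary intersections, those satisfying every inequality are:
  (38/11, 81/22)
  (1, 0)
  (0, 29/6)
  (0, 0)

4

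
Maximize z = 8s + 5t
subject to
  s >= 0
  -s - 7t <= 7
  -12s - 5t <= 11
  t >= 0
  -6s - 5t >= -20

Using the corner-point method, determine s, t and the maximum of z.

The optimum lies where t = 0 and -6s - 5t = -20.
Solving simultaneously gives s = 10/3, t = 0.

s = 10/3, t = 0, maximum z = 80/3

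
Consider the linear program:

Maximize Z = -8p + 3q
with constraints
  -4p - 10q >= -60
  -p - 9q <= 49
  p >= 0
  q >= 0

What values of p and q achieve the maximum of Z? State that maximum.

Feasible corners and Z = -8p + 3q:
  (0, 6) → Z = 18
  (15, 0) → Z = -120
  (0, 0) → Z = 0

p = 0, q = 6, maximum Z = 18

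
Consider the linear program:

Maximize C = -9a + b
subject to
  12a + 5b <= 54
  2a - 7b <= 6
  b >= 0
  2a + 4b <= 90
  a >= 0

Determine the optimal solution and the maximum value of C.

a = 0, b = 54/5, maximum C = 54/5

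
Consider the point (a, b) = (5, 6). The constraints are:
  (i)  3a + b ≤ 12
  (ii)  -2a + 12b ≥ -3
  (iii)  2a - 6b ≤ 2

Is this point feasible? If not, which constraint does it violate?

not feasible — violates (i)

Constraint (i): 3a + b = 21, which is not ≤ 12. All other constraints are satisfied.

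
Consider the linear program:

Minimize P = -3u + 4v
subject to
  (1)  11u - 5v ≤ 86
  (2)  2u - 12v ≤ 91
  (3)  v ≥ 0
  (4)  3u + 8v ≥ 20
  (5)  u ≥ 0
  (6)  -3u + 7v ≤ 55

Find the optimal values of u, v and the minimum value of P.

u = 86/11, v = 0, minimum P = -258/11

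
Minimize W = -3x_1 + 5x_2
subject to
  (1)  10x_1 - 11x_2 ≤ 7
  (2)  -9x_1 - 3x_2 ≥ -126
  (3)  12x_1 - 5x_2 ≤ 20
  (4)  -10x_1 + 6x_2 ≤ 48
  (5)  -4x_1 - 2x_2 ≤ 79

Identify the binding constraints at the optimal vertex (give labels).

(1) and (4)

Feasible corners and W = -3x_1 + 5x_2:
  (185/82, 58/41) → W = 25/82
  (-57/5, -11) → W = -104/5
  (230/27, 148/9) → W = 170/3
  (51/7, 141/7) → W = 552/7

The minimum is at (-57/5, -11). Substituting into each constraint, equality holds for (1) and (4); the remaining constraints have slack.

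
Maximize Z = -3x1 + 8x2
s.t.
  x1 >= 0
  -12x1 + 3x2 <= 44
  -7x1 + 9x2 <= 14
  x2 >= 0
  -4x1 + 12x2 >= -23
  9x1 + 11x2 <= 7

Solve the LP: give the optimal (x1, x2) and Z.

x1 = 0, x2 = 7/11, maximum Z = 56/11

Vertices and Z = -3x1 + 8x2:
  (0, 0) → Z = 0
  (0, 7/11) → Z = 56/11
  (7/9, 0) → Z = -7/3

At the optimal vertex, x1 = 0 and 9x1 + 11x2 = 7.
Solving simultaneously gives x1 = 0, x2 = 7/11.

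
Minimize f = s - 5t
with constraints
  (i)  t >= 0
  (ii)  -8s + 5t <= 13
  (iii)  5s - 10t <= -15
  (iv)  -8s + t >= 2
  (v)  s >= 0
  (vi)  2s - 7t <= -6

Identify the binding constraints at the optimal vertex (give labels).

(ii) and (iv)

Vertices and f = s - 5t:
  (3/32, 11/4) → f = -437/32
  (0, 13/5) → f = -13
  (0, 2) → f = -10

The minimum is at (3/32, 11/4). Substituting into each constraint, equality holds for (ii) and (iv); the remaining constraints have slack.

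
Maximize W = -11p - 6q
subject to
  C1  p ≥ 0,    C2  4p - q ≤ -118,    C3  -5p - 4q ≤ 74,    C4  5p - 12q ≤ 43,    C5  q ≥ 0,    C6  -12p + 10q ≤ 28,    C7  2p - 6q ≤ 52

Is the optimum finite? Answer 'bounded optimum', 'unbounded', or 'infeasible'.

infeasible

The boundaries p = 0 and 4p - q = -118 meet at (0, 118), but that point violates -12p + 10q ≤ 28. Every candidate vertex is excluded by some other constraint, so the feasible region is empty.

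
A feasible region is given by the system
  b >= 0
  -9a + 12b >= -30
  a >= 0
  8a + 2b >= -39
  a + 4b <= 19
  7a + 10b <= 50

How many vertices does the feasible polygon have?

5

Pairwise boundary intersections that survive every other constraint:
  (10/3, 0)
  (0, 0)
  (150/29, 40/29)
  (0, 19/4)
  (5/9, 83/18)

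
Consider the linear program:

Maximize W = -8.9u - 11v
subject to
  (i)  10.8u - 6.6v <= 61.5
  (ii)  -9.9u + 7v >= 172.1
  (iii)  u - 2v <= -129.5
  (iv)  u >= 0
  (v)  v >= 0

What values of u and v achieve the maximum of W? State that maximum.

Vertices and W = -8.9u - 11v:
  (458/3, 481/2) → W = -120127/30
  (5623/128, 22199/256) → W = -107587/80
  (0, 259/4) → W = -2849/4
The feasible region is unbounded (it extends along (0, 1), (11, 18)), but W strictly decreases along every unbounded feasible direction, so there is no improving ray and the maximum is attained at a vertex.

At the optimal vertex, u - 2v = -129.5 and u = 0.
Solving simultaneously gives u = 0, v = 259/4.

u = 0, v = 64.75, maximum W = -712.25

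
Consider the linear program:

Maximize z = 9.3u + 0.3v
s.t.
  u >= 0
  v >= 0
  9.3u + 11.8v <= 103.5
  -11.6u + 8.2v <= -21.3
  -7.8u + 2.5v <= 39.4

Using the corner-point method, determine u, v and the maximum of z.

Vertices and z = 9.3u + 0.3v:
  (345/31, 0) → z = 207/2
  (213/116, 0) → z = 19809/1160
  (55002/10657, 100251/21314) → z = 2106225/42628

u = 345/31, v = 0, maximum z = 207/2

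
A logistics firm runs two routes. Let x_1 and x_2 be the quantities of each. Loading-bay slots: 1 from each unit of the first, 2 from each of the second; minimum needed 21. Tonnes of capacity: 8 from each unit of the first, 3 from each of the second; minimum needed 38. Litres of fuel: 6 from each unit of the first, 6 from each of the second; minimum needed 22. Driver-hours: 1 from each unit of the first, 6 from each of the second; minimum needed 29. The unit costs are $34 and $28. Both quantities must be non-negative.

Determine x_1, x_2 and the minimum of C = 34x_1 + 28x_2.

Corner points and C = 34x_1 + 28x_2:
  (0, 38/3) → C = 1064/3
  (29, 0) → C = 986
  (1, 10) → C = 314
  (17, 2) → C = 634
The feasible region is unbounded (it extends along (0, 1), (1, 0)), but C strictly increases along every unbounded feasible direction, so there is no improving ray and the minimum is attained at a vertex.

At the optimal vertex, x_1 + 2x_2 = 21 and 8x_1 + 3x_2 = 38.
Solving simultaneously gives x_1 = 1, x_2 = 10.

x_1 = 1, x_2 = 10, minimum C = 314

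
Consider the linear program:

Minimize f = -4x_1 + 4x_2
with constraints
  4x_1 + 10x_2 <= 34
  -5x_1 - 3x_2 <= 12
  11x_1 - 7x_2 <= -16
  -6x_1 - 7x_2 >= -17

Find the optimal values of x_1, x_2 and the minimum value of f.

Feasible corners and f = -4x_1 + 4x_2:
  (-111/19, 109/19) → f = 880/19
  (-17/8, 17/4) → f = 51/2
  (-33/17, -13/17) → f = 80/17
  (1/17, 283/119) → f = 1104/119

At the optimal vertex, -5x_1 - 3x_2 = 12 and 11x_1 - 7x_2 = -16.
Solving simultaneously gives x_1 = -33/17, x_2 = -13/17.

x_1 = -33/17, x_2 = -13/17, minimum f = 80/17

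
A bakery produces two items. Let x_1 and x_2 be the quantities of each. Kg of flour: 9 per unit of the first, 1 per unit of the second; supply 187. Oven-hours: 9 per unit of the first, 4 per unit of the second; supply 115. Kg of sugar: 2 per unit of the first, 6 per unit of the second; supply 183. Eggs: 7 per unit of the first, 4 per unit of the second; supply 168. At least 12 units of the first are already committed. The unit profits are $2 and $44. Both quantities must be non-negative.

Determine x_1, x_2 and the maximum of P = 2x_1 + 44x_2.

x_1 = 12, x_2 = 7/4, maximum P = 101

Vertices and P = 2x_1 + 44x_2:
  (115/9, 0) → P = 230/9
  (12, 0) → P = 24
  (12, 7/4) → P = 101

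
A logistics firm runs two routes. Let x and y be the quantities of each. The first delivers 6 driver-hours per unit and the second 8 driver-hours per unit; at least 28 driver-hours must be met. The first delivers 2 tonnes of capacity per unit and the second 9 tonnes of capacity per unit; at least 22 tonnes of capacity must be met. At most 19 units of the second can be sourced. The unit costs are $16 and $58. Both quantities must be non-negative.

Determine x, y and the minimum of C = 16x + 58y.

x = 2, y = 2, minimum C = 148

Corner points and C = 16x + 58y:
  (0, 7/2) → C = 203
  (0, 19) → C = 1102
  (11, 0) → C = 176
  (2, 2) → C = 148
The feasible region is unbounded (it extends along (1, 0)), but C strictly increases along every unbounded feasible direction, so there is no improving ray and the minimum is attained at a vertex.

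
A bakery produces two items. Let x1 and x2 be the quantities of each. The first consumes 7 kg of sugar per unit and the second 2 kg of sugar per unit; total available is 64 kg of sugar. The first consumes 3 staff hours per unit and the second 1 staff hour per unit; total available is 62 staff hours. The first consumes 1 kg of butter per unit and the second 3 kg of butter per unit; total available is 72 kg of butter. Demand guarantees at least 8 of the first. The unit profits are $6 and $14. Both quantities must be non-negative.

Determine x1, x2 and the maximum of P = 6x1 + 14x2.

Corner points and P = 6x1 + 14x2:
  (64/7, 0) → P = 384/7
  (8, 0) → P = 48
  (8, 4) → P = 104

x1 = 8, x2 = 4, maximum P = 104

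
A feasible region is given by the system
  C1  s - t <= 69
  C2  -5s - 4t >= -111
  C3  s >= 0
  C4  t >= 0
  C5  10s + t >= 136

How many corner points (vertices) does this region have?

3

Intersecting each pair of boundary lines and keeping only the points that satisfy every inequality leaves:
  (111/5, 0)
  (433/35, 86/7)
  (68/5, 0)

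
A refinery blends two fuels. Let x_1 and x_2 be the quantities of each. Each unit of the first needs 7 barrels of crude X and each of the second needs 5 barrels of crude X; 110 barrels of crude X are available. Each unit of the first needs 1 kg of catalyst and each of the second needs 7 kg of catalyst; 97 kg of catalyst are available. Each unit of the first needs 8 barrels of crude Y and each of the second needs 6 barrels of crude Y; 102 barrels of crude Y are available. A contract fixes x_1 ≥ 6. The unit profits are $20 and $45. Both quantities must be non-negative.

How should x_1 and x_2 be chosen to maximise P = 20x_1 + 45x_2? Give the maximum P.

x_1 = 6, x_2 = 9, maximum P = 525

At the optimal vertex, 8x_1 + 6x_2 = 102 and x_1 = 6.
Solving simultaneously gives x_1 = 6, x_2 = 9.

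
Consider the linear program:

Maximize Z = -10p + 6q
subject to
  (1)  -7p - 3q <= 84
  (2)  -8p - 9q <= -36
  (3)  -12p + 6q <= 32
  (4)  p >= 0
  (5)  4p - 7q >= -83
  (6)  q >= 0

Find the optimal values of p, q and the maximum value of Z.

The feasible region is unbounded (it extends along (7, 4), (1, 0)), but Z strictly decreases along every unbounded feasible direction, so there is no improving ray and the maximum is attained at a vertex.

The optimum lies where -12p + 6q = 32 and 4p - 7q = -83.
Solving simultaneously gives p = 137/30, q = 217/15.

p = 137/30, q = 217/15, maximum Z = 617/15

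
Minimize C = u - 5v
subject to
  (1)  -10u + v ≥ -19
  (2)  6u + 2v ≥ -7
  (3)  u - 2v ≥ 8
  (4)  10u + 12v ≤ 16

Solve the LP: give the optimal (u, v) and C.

u = 30/19, v = -61/19, minimum C = 335/19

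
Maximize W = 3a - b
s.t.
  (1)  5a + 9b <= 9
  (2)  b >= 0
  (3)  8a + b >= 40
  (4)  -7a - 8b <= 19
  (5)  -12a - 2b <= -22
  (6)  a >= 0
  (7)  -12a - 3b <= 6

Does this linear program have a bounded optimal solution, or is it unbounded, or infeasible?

infeasible

The boundaries 5a + 9b = 9 and 8a + b = 40 meet at (351/67, -128/67), but that point violates b ≥ 0. Every candidate vertex is excluded by some other constraint, so the feasible region is empty.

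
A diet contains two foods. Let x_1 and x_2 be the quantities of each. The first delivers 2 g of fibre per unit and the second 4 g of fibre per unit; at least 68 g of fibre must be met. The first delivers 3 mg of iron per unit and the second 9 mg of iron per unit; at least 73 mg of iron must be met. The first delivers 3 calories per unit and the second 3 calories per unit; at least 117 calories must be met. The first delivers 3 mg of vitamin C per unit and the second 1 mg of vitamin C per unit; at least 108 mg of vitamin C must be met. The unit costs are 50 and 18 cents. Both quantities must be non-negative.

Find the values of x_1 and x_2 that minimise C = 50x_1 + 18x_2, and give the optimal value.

Vertices and C = 50x_1 + 18x_2:
  (0, 108) → C = 1944
  (39, 0) → C = 1950
  (69/2, 9/2) → C = 1806
The feasible region is unbounded (it extends along (0, 1), (1, 0)), but C strictly increases along every unbounded feasible direction, so there is no improving ray and the minimum is attained at a vertex.

x_1 = 69/2, x_2 = 9/2, minimum C = 1806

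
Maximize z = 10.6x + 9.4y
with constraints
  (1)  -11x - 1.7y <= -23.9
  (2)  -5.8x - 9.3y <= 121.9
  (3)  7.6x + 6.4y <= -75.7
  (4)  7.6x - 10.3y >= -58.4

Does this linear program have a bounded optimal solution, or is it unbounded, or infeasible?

The boundaries -11x - 1.7y = -23.9 and -5.8x - 9.3y = 121.9 meet at (21475/4622, -36988/2311), but that point violates 7.6x + 6.4y ≤ -75.7. Every candidate vertex is excluded by some other constraint, so the feasible region is empty.

infeasible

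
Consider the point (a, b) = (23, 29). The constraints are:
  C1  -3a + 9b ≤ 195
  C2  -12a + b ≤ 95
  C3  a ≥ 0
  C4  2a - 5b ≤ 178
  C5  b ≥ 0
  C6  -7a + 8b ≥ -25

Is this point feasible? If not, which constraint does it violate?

C1: 192 ≤ 195 ✓
C2: -247 ≤ 95 ✓
C3: 23 ≥ 0 ✓
C4: -99 ≤ 178 ✓
C5: 29 ≥ 0 ✓
C6: 71 ≥ -25 ✓

feasible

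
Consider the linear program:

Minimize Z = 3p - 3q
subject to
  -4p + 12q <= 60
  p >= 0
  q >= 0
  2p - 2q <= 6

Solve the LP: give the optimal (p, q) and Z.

p = 0, q = 5, minimum Z = -15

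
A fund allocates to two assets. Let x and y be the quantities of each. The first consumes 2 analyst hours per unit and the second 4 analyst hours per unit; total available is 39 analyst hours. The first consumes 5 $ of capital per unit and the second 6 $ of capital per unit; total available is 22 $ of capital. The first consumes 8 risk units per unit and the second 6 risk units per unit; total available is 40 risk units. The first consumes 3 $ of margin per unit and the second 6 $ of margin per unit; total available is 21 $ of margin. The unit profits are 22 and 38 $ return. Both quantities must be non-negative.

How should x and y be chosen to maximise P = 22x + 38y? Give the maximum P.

x = 1/2, y = 13/4, maximum P = 269/2

The optimum lies where 5x + 6y = 22 and 3x + 6y = 21.
Solving simultaneously gives x = 1/2, y = 13/4.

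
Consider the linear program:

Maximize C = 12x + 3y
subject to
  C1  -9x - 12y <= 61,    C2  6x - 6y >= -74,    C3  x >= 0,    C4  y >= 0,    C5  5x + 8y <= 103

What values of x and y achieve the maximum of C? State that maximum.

x = 103/5, y = 0, maximum C = 1236/5

The optimum lies where y = 0 and 5x + 8y = 103.
Solving simultaneously gives x = 103/5, y = 0.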